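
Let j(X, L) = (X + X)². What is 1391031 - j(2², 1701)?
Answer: 1390967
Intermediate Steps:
j(X, L) = 4*X² (j(X, L) = (2*X)² = 4*X²)
1391031 - j(2², 1701) = 1391031 - 4*(2²)² = 1391031 - 4*4² = 1391031 - 4*16 = 1391031 - 1*64 = 1391031 - 64 = 1390967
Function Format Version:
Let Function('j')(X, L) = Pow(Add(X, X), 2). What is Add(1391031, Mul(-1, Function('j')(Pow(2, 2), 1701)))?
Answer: 1390967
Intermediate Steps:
Function('j')(X, L) = Mul(4, Pow(X, 2)) (Function('j')(X, L) = Pow(Mul(2, X), 2) = Mul(4, Pow(X, 2)))
Add(1391031, Mul(-1, Function('j')(Pow(2, 2), 1701))) = Add(1391031, Mul(-1, Mul(4, Pow(Pow(2, 2), 2)))) = Add(1391031, Mul(-1, Mul(4, Pow(4, 2)))) = Add(1391031, Mul(-1, Mul(4, 16))) = Add(1391031, Mul(-1, 64)) = Add(1391031, -64) = 1390967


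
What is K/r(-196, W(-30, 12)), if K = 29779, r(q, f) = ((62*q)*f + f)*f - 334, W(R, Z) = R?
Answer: -29779/10936234 ≈ -0.0027230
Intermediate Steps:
r(q, f) = -334 + f*(f + 62*f*q) (r(q, f) = (62*f*q + f)*f - 334 = (f + 62*f*q)*f - 334 = f*(f + 62*f*q) - 334 = -334 + f*(f + 62*f*q))
K/r(-196, W(-30, 12)) = 29779/(-334 + (-30)² + 62*(-196)*(-30)²) = 29779/(-334 + 900 + 62*(-196)*900) = 29779/(-334 + 900 - 10936800) = 29779/(-10936234) = 29779*(-1/10936234) = -29779/10936234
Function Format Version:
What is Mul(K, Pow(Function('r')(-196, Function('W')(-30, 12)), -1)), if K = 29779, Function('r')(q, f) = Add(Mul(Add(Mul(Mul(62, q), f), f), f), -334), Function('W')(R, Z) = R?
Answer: Rational(-29779, 10936234) ≈ -0.0027230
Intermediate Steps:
Function('r')(q, f) = Add(-334, Mul(f, Add(f, Mul(62, f, q)))) (Function('r')(q, f) = Add(Mul(Add(Mul(62, f, q), f), f), -334) = Add(Mul(Add(f, Mul(62, f, q)), f), -334) = Add(Mul(f, Add(f, Mul(62, f, q))), -334) = Add(-334, Mul(f, Add(f, Mul(62, f, q)))))
Mul(K, Pow(Function('r')(-196, Function('W')(-30, 12)), -1)) = Mul(29779, Pow(Add(-334, Pow(-30, 2), Mul(62, -196, Pow(-30, 2))), -1)) = Mul(29779, Pow(Add(-334, 900, Mul(62, -196, 900)), -1)) = Mul(29779, Pow(Add(-334, 900, -10936800), -1)) = Mul(29779, Pow(-10936234, -1)) = Mul(29779, Rational(-1, 10936234)) = Rational(-29779, 10936234)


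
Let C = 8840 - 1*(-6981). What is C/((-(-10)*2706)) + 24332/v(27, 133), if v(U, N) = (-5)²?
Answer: 131763889/135300 ≈ 973.86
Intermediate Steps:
v(U, N) = 25
C = 15821 (C = 8840 + 6981 = 15821)
C/((-(-10)*2706)) + 24332/v(27, 133) = 15821/((-(-10)*2706)) + 24332/25 = 15821/((-10*(-2706))) + 24332*(1/25) = 15821/27060 + 24332/25 = 131763889/135300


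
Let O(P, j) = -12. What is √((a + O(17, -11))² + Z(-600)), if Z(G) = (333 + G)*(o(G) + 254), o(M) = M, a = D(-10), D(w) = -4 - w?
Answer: √92418 ≈ 304.00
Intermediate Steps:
a = 6 (a = -4 - 1*(-10) = -4 + 10 = 6)
Z(G) = (254 + G)*(333 + G) (Z(G) = (333 + G)*(G + 254) = (333 + G)*(254 + G) = (254 + G)*(333 + G))
√((a + O(17, -11))² + Z(-600)) = √((6 - 12)² + (84582 + (-600)² + 587*(-600))) = √((-6)² + (84582 + 360000 - 352200)) = √(36 + 92382) = √92418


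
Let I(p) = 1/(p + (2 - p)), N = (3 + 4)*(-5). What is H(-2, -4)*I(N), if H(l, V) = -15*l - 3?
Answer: 27/2 ≈ 13.500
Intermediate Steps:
H(l, V) = -3 - 15*l
N = -35 (N = 7*(-5) = -35)
I(p) = ½ (I(p) = 1/2 = ½)
H(-2, -4)*I(N) = (-3 - 15*(-2))*(½) = (-3 + 30)*(½) = 27*(½) = 27/2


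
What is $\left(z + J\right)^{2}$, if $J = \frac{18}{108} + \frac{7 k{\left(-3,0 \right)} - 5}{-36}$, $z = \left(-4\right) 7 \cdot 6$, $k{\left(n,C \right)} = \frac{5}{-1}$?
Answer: $\frac{9006001}{324} \approx 27796.0$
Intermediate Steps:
$k{\left(n,C \right)} = -5$ ($k{\left(n,C \right)} = 5 \left(-1\right) = -5$)
$z = -168$ ($z = \left(-28\right) 6 = -168$)
$J = \frac{23}{18}$ ($J = \frac{18}{108} + \frac{7 \left(-5\right) - 5}{-36} = 18 \cdot \frac{1}{108} + \left(-35 - 5\right) \left(- \frac{1}{36}\right) = \frac{1}{6} - - \frac{10}{9} = \frac{1}{6} + \frac{10}{9} = \frac{23}{18} \approx 1.2778$)
$\left(z + J\right)^{2} = \left(-168 + \frac{23}{18}\right)^{2} = \left(- \frac{3001}{18}\right)^{2} = \frac{9006001}{324}$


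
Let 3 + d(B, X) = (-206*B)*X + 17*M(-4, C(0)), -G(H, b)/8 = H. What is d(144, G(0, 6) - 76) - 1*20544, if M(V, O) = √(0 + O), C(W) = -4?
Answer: 2233917 + 34*I ≈ 2.2339e+6 + 34.0*I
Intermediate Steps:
G(H, b) = -8*H
M(V, O) = √O
d(B, X) = -3 + 34*I - 206*B*X (d(B, X) = -3 + ((-206*B)*X + 17*√(-4)) = -3 + (-206*B*X + 17*(2*I)) = -3 + (-206*B*X + 34*I) = -3 + (34*I - 206*B*X) = -3 + 34*I - 206*B*X)
d(144, G(0, 6) - 76) - 1*20544 = (-3 + 34*I - 206*144*(-8*0 - 76)) - 1*20544 = (-3 + 34*I - 206*144*(0 - 76)) - 20544 = (-3 + 34*I - 206*144*(-76)) - 20544 = (-3 + 34*I + 2254464) - 20544 = (2254461 + 34*I) - 20544 = 2233917 + 34*I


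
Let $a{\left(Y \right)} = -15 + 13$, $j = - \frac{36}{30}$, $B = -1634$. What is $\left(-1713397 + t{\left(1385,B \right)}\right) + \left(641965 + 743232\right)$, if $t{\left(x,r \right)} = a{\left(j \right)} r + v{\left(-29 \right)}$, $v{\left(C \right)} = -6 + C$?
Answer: $-324967$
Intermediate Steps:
$j = - \frac{6}{5}$ ($j = \left(-36\right) \frac{1}{30} = - \frac{6}{5} \approx -1.2$)
$a{\left(Y \right)} = -2$
$t{\left(x,r \right)} = -35 - 2 r$ ($t{\left(x,r \right)} = - 2 r - 35 = -35 - 2 r$)
$\left(-1713397 + t{\left(1385,B \right)}\right) + \left(641965 + 743232\right) = \left(-1713397 - -3233\right) + \left(641965 + 743232\right) = \left(-1713397 + \left(-35 + 3268\right)\right) + 1385197 = \left(-1713397 + 3233\right) + 1385197 = -1710164 + 1385197 = -324967$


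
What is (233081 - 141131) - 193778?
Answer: -101828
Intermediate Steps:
(233081 - 141131) - 193778 = 91950 - 193778 = -101828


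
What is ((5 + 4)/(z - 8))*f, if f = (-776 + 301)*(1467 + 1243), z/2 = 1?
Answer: 1930875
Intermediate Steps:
z = 2 (z = 2*1 = 2)
f = -1287250 (f = -475*2710 = -1287250)
((5 + 4)/(z - 8))*f = ((5 + 4)/(2 - 8))*(-1287250) = (9/(-6))*(-1287250) = (9*(-⅙))*(-1287250) = -3/2*(-1287250) = 1930875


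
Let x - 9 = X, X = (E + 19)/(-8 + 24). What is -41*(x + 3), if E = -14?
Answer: -8077/16 ≈ -504.81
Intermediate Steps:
X = 5/16 (X = (-14 + 19)/(-8 + 24) = 5/16 ≈ 0.31250)
x = 149/16 (x = 9 + 5/16 = 149/16 ≈ 9.3125)
-41*(x + 3) = -41*(149/16 + 3) = -41*197/16 = -8077/16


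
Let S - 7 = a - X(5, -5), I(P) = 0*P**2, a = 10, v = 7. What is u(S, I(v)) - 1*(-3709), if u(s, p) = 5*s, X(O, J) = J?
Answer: 3819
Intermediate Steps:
I(P) = 0
S = 22 (S = 7 + (10 - 1*(-5)) = 7 + (10 + 5) = 7 + 15 = 22)
u(S, I(v)) - 1*(-3709) = 5*22 - 1*(-3709) = 110 + 3709 = 3819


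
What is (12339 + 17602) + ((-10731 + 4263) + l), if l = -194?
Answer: 23279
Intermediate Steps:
(12339 + 17602) + ((-10731 + 4263) + l) = (12339 + 17602) + ((-10731 + 4263) - 194) = 29941 + (-6468 - 194) = 29941 - 6662 = 23279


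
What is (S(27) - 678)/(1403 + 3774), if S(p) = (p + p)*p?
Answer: 780/5177 ≈ 0.15067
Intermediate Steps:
S(p) = 2*p² (S(p) = (2*p)*p = 2*p²)
(S(27) - 678)/(1403 + 3774) = (2*27² - 678)/(1403 + 3774) = (2*729 - 678)/5177 = (1458 - 678)*(1/5177) = 780*(1/5177) = 780/5177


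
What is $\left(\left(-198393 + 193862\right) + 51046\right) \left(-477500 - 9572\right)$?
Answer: $-22656154080$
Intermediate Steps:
$\left(\left(-198393 + 193862\right) + 51046\right) \left(-477500 - 9572\right) = \left(-4531 + 51046\right) \left(-487072\right) = 46515 \left(-487072\right) = -22656154080$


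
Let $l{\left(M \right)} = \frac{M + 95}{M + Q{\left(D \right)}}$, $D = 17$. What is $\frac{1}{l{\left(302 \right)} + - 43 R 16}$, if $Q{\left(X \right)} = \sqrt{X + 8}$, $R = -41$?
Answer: $\frac{307}{8660253} \approx 3.5449 \cdot 10^{-5}$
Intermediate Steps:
$Q{\left(X \right)} = \sqrt{8 + X}$
$l{\left(M \right)} = \frac{95 + M}{5 + M}$ ($l{\left(M \right)} = \frac{M + 95}{M + \sqrt{8 + 17}} = \frac{95 + M}{M + \sqrt{25}} = \frac{95 + M}{M + 5} = \frac{95 + M}{5 + M}$)
$\frac{1}{l{\left(302 \right)} + - 43 R 16} = \frac{1}{\frac{95 + 302}{5 + 302} + \left(-43\right) \left(-41\right) 16} = \frac{1}{\frac{1}{307} \cdot 397 + 1763 \cdot 16} = \frac{1}{\frac{1}{307} \cdot 397 + 28208} = \frac{1}{\frac{397}{307} + 28208} = \frac{1}{\frac{8660253}{307}} = \frac{307}{8660253}$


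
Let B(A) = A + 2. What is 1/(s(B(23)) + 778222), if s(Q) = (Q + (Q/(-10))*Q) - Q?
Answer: 2/1556319 ≈ 1.2851e-6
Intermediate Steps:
B(A) = 2 + A
s(Q) = -Q**2/10 (s(Q) = (Q + (Q*(-1/10))*Q) - Q = (Q + (-Q/10)*Q) - Q = (Q - Q**2/10) - Q = -Q**2/10)
1/(s(B(23)) + 778222) = 1/(-(2 + 23)**2/10 + 778222) = 1/(-1/10*25**2 + 778222) = 1/(-1/10*625 + 778222) = 1/(-125/2 + 778222) = 1/(1556319/2) = 2/1556319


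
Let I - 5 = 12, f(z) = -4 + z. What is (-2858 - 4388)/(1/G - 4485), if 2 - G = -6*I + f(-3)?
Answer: 402153/248917 ≈ 1.6156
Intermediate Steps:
I = 17 (I = 5 + 12 = 17)
G = 111 (G = 2 - (-6*17 + (-4 - 3)) = 2 - (-102 - 7) = 2 - 1*(-109) = 2 + 109 = 111)
(-2858 - 4388)/(1/G - 4485) = (-2858 - 4388)/(1/111 - 4485) = -7246/(1/111 - 4485) = -7246/(-497834/111) = -7246*(-111/497834) = 402153/248917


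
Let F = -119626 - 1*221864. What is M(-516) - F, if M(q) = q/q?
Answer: 341491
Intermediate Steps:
M(q) = 1
F = -341490 (F = -119626 - 221864 = -341490)
M(-516) - F = 1 - 1*(-341490) = 1 + 341490 = 341491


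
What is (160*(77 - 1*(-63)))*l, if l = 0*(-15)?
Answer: 0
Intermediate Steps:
l = 0
(160*(77 - 1*(-63)))*l = (160*(77 - 1*(-63)))*0 = (160*(77 + 63))*0 = (160*140)*0 = 22400*0 = 0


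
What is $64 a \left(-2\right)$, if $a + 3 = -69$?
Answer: $9216$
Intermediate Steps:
$a = -72$ ($a = -3 - 69 = -72$)
$64 a \left(-2\right) = 64 \left(-72\right) \left(-2\right) = \left(-4608\right) \left(-2\right) = 9216$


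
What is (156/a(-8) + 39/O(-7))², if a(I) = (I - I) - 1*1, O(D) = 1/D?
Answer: 184041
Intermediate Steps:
a(I) = -1 (a(I) = 0 - 1 = -1)
(156/a(-8) + 39/O(-7))² = (156/(-1) + 39/(1/(-7)))² = (156*(-1) + 39/(-⅐))² = (-156 + 39*(-7))² = (-156 - 273)² = (-429)² = 184041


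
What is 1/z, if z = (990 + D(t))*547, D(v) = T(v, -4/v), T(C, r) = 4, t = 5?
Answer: 1/543718 ≈ 1.8392e-6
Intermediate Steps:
D(v) = 4
z = 543718 (z = (990 + 4)*547 = 994*547 = 543718)
1/z = 1/543718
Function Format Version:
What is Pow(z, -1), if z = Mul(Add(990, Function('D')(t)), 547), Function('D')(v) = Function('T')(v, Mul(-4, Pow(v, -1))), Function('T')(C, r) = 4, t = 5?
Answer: Rational(1, 543718) ≈ 1.8392e-6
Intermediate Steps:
Function('D')(v) = 4
z = 543718 (z = Mul(Add(990, 4), 547) = Mul(994, 547) = 543718)
Pow(z, -1) = Pow(543718, -1) = Rational(1, 543718)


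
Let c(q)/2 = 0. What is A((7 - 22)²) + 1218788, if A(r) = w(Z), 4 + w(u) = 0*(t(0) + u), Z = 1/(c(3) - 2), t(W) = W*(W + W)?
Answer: 1218784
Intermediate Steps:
c(q) = 0 (c(q) = 2*0 = 0)
t(W) = 2*W² (t(W) = W*(2*W) = 2*W²)
Z = -½ (Z = 1/(0 - 2) = 1/(-2) = -½ ≈ -0.50000)
w(u) = -4 (w(u) = -4 + 0*(2*0² + u) = -4 + 0*(2*0 + u) = -4 + 0*(0 + u) = -4 + 0*u = -4 + 0 = -4)
A(r) = -4
A((7 - 22)²) + 1218788 = -4 + 1218788 = 1218784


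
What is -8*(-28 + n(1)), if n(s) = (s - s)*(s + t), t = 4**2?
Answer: 224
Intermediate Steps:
t = 16
n(s) = 0 (n(s) = (s - s)*(s + 16) = 0*(16 + s) = 0)
-8*(-28 + n(1)) = -8*(-28 + 0) = -8*(-28) = 224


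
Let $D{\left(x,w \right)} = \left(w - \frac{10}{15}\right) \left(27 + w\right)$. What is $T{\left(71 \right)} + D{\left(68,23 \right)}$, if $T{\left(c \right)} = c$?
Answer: $\frac{3563}{3} \approx 1187.7$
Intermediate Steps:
$D{\left(x,w \right)} = \left(27 + w\right) \left(- \frac{2}{3} + w\right)$ ($D{\left(x,w \right)} = \left(w - \frac{2}{3}\right) \left(27 + w\right) = \left(- \frac{2}{3} + w\right) \left(27 + w\right) = \left(27 + w\right) \left(- \frac{2}{3} + w\right)$)
$T{\left(71 \right)} + D{\left(68,23 \right)} = 71 + \left(-18 + 23^{2} + \frac{79}{3} \cdot 23\right) = 71 + \left(-18 + 529 + \frac{1817}{3}\right) = 71 + \frac{3350}{3} = \frac{3563}{3}$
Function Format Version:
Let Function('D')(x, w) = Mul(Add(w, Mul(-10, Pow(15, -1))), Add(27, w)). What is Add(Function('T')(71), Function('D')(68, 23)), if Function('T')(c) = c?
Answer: Rational(3563, 3) ≈ 1187.7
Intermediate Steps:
Function('D')(x, w) = Mul(Add(27, w), Add(Rational(-2, 3), w)) (Function('D')(x, w) = Mul(Add(w, Mul(-10, Rational(1, 15))), Add(27, w)) = Mul(Add(w, Rational(-2, 3)), Add(27, w)) = Mul(Add(Rational(-2, 3), w), Add(27, w)) = Mul(Add(27, w), Add(Rational(-2, 3), w)))
Add(Function('T')(71), Function('D')(68, 23)) = Add(71, Add(-18, Pow(23, 2), Mul(Rational(79, 3), 23))) = Add(71, Add(-18, 529, Rational(1817, 3))) = Add(71, Rational(3350, 3)) = Rational(3563, 3)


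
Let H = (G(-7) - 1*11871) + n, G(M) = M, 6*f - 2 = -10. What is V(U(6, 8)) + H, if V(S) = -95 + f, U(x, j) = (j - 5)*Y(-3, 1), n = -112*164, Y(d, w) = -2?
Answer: -91027/3 ≈ -30342.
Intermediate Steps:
f = -4/3 (f = ⅓ + (⅙)*(-10) = ⅓ - 5/3 = -4/3 ≈ -1.3333)
n = -18368
U(x, j) = 10 - 2*j (U(x, j) = (j - 5)*(-2) = (-5 + j)*(-2) = 10 - 2*j)
V(S) = -289/3 (V(S) = -95 - 4/3 = -289/3)
H = -30246 (H = (-7 - 1*11871) - 18368 = (-7 - 11871) - 18368 = -11878 - 18368 = -30246)
V(U(6, 8)) + H = -289/3 - 30246 = -91027/3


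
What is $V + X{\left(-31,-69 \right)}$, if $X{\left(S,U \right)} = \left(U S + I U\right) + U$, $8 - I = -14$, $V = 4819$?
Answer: $5371$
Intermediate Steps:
$I = 22$ ($I = 8 - -14 = 8 + 14 = 22$)
$X{\left(S,U \right)} = 23 U + S U$ ($X{\left(S,U \right)} = \left(U S + 22 U\right) + U = \left(S U + 22 U\right) + U = \left(22 U + S U\right) + U = 23 U + S U$)
$V + X{\left(-31,-69 \right)} = 4819 - 69 \left(23 - 31\right) = 4819 - -552 = 4819 + 552 = 5371$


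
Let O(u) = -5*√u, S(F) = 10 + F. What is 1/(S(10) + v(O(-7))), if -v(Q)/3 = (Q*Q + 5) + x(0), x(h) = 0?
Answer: 1/530 ≈ 0.0018868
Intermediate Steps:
v(Q) = -15 - 3*Q² (v(Q) = -3*((Q*Q + 5) + 0) = -3*((Q² + 5) + 0) = -3*((5 + Q²) + 0) = -3*(5 + Q²) = -15 - 3*Q²)
1/(S(10) + v(O(-7))) = 1/((10 + 10) + (-15 - 3*(-5*I*√7)²)) = 1/(20 + (-15 - 3*(-5*I*√7)²)) = 1/(20 + (-15 - 3*(-175))) = 1/(20 + (-15 + 525)) = 1/(20 + 510) = 1/530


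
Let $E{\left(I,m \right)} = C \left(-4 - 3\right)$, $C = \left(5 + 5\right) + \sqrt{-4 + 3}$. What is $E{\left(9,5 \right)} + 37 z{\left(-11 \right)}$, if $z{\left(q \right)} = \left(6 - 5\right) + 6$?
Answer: $189 - 7 i \approx 189.0 - 7.0 i$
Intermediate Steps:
$z{\left(q \right)} = 7$ ($z{\left(q \right)} = 1 + 6 = 7$)
$C = 10 + i$ ($C = 10 + \sqrt{-1} = 10 + i \approx 10.0 + 1.0 i$)
$E{\left(I,m \right)} = -70 - 7 i$ ($E{\left(I,m \right)} = \left(10 + i\right) \left(-4 - 3\right) = \left(10 + i\right) \left(-7\right) = -70 - 7 i$)
$E{\left(9,5 \right)} + 37 z{\left(-11 \right)} = \left(-70 - 7 i\right) + 37 \cdot 7 = \left(-70 - 7 i\right) + 259 = 189 - 7 i$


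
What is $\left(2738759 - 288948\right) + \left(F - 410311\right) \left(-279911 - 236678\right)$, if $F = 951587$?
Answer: $-279614777753$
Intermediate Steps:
$\left(2738759 - 288948\right) + \left(F - 410311\right) \left(-279911 - 236678\right) = \left(2738759 - 288948\right) + \left(951587 - 410311\right) \left(-279911 - 236678\right) = 2449811 + 541276 \left(-516589\right) = 2449811 - 279617227564 = -279614777753$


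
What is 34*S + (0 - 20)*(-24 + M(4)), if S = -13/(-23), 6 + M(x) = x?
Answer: 12402/23 ≈ 539.22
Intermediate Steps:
M(x) = -6 + x
S = 13/23 (S = -13*(-1/23) = 13/23 ≈ 0.56522)
34*S + (0 - 20)*(-24 + M(4)) = 34*(13/23) + (0 - 20)*(-24 + (-6 + 4)) = 442/23 - 20*(-24 - 2) = 442/23 - 20*(-26) = 442/23 + 520 = 12402/23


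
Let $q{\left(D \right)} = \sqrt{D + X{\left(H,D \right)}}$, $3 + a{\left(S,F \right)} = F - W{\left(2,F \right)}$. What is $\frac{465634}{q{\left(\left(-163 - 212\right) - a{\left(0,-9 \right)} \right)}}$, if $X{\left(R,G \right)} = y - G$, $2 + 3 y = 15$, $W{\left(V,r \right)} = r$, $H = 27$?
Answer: $35818 \sqrt{39} \approx 2.2368 \cdot 10^{5}$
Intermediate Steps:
$y = \frac{13}{3}$ ($y = - \frac{2}{3} + \frac{1}{3} \cdot 15 = - \frac{2}{3} + 5 = \frac{13}{3} \approx 4.3333$)
$X{\left(R,G \right)} = \frac{13}{3} - G$
$a{\left(S,F \right)} = -3$ ($a{\left(S,F \right)} = -3 + \left(F - F\right) = -3 + 0 = -3$)
$q{\left(D \right)} = \frac{\sqrt{39}}{3}$ ($q{\left(D \right)} = \sqrt{D - \left(- \frac{13}{3} + D\right)} = \sqrt{\frac{13}{3}} = \frac{\sqrt{39}}{3}$)
$\frac{465634}{q{\left(\left(-163 - 212\right) - a{\left(0,-9 \right)} \right)}} = \frac{465634}{\frac{1}{3} \sqrt{39}} = 465634 \frac{\sqrt{39}}{13} = 35818 \sqrt{39}$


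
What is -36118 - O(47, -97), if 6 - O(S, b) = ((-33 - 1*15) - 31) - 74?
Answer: -36277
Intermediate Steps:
O(S, b) = 159 (O(S, b) = 6 - (((-33 - 1*15) - 31) - 74) = 6 - (((-33 - 15) - 31) - 74) = 6 - ((-48 - 31) - 74) = 6 - (-79 - 74) = 6 - 1*(-153) = 6 + 153 = 159)
-36118 - O(47, -97) = -36118 - 1*159 = -36118 - 159 = -36277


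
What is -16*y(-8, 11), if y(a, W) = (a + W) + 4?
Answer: -112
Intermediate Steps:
y(a, W) = 4 + W + a (y(a, W) = (W + a) + 4 = 4 + W + a)
-16*y(-8, 11) = -16*(4 + 11 - 8) = -16*7 = -112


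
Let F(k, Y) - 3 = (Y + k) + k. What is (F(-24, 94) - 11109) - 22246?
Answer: -33306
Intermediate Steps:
F(k, Y) = 3 + Y + 2*k (F(k, Y) = 3 + ((Y + k) + k) = 3 + (Y + 2*k) = 3 + Y + 2*k)
(F(-24, 94) - 11109) - 22246 = ((3 + 94 + 2*(-24)) - 11109) - 22246 = ((3 + 94 - 48) - 11109) - 22246 = (49 - 11109) - 22246 = -11060 - 22246 = -33306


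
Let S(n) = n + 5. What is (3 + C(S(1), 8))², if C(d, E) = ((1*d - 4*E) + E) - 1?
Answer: 256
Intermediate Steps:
S(n) = 5 + n
C(d, E) = -1 + d - 3*E (C(d, E) = ((d - 4*E) + E) - 1 = (d - 3*E) - 1 = -1 + d - 3*E)
(3 + C(S(1), 8))² = (3 + (-1 + (5 + 1) - 3*8))² = (3 + (-1 + 6 - 24))² = (3 - 19)² = (-16)² = 256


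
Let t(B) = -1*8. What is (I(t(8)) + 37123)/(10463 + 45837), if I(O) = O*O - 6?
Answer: 37181/56300 ≈ 0.66041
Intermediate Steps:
t(B) = -8
I(O) = -6 + O**2 (I(O) = O**2 - 6 = -6 + O**2)
(I(t(8)) + 37123)/(10463 + 45837) = ((-6 + (-8)**2) + 37123)/(10463 + 45837) = ((-6 + 64) + 37123)/56300 = (58 + 37123)*(1/56300) = 37181*(1/56300) = 37181/56300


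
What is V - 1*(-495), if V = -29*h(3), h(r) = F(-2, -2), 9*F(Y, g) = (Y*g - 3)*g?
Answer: 4513/9 ≈ 501.44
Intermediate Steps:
F(Y, g) = g*(-3 + Y*g)/9 (F(Y, g) = ((Y*g - 3)*g)/9 = ((-3 + Y*g)*g)/9 = (g*(-3 + Y*g))/9 = g*(-3 + Y*g)/9)
h(r) = -2/9 (h(r) = (⅑)*(-2)*(-3 - 2*(-2)) = (⅑)*(-2)*(-3 + 4) = (⅑)*(-2)*1 = -2/9)
V = 58/9 (V = -29*(-2/9) = 58/9 ≈ 6.4444)
V - 1*(-495) = 58/9 - 1*(-495) = 58/9 + 495 = 4513/9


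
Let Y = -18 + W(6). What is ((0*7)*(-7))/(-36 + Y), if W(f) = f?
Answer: 0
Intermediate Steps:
Y = -12 (Y = -18 + 6 = -12)
((0*7)*(-7))/(-36 + Y) = ((0*7)*(-7))/(-36 - 12) = (0*(-7))/(-48) = 0*(-1/48) = 0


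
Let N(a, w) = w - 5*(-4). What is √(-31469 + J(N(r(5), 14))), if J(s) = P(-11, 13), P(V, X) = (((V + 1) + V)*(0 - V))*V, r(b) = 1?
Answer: 16*I*√113 ≈ 170.08*I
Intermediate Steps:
N(a, w) = 20 + w (N(a, w) = w + 20 = 20 + w)
P(V, X) = -V²*(1 + 2*V) (P(V, X) = (((1 + V) + V)*(-V))*V = ((1 + 2*V)*(-V))*V = (-V*(1 + 2*V))*V = -V²*(1 + 2*V))
J(s) = 2541 (J(s) = (-11)²*(-1 - 2*(-11)) = 121*(-1 + 22) = 121*21 = 2541)
√(-31469 + J(N(r(5), 14))) = √(-31469 + 2541) = √(-28928) = 16*I*√113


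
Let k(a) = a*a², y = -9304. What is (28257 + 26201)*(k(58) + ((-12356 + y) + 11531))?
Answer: 10073804214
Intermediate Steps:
k(a) = a³
(28257 + 26201)*(k(58) + ((-12356 + y) + 11531)) = (28257 + 26201)*(58³ + ((-12356 - 9304) + 11531)) = 54458*(195112 + (-21660 + 11531)) = 54458*(195112 - 10129) = 54458*184983 = 10073804214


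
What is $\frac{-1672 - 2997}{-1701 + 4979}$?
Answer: $- \frac{4669}{3278} \approx -1.4243$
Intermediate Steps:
$\frac{-1672 - 2997}{-1701 + 4979} = - \frac{4669}{3278}$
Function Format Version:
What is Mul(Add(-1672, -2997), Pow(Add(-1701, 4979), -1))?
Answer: Rational(-4669, 3278) ≈ -1.4243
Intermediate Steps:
Mul(Add(-1672, -2997), Pow(Add(-1701, 4979), -1)) = Mul(-4669, Pow(3278, -1)) = Mul(-4669, Rational(1, 3278)) = Rational(-4669, 3278)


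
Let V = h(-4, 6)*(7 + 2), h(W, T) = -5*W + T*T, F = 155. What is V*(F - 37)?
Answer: 59472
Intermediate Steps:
h(W, T) = T² - 5*W (h(W, T) = -5*W + T² = T² - 5*W)
V = 504 (V = (6² - 5*(-4))*(7 + 2) = (36 + 20)*9 = 56*9 = 504)
V*(F - 37) = 504*(155 - 37) = 504*118 = 59472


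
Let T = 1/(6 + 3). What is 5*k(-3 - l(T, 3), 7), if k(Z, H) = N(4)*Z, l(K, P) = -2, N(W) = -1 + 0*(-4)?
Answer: 5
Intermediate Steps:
N(W) = -1 (N(W) = -1 + 0 = -1)
T = 1/9 ≈ 0.11111
k(Z, H) = -Z
5*k(-3 - l(T, 3), 7) = 5*(-(-3 - 1*(-2))) = 5*(-(-3 + 2)) = 5*(-1*(-1)) = 5*1 = 5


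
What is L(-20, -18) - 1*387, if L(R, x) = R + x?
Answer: -425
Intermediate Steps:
L(-20, -18) - 1*387 = (-20 - 18) - 1*387 = -38 - 387 = -425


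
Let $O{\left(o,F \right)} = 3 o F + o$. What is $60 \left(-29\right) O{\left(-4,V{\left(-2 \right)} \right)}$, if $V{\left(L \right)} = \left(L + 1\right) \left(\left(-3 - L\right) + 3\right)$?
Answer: $-34800$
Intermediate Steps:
$V{\left(L \right)} = - L \left(1 + L\right)$ ($V{\left(L \right)} = \left(1 + L\right) \left(- L\right) = - L \left(1 + L\right)$)
$O{\left(o,F \right)} = o + 3 F o$ ($O{\left(o,F \right)} = 3 F o + o = o + 3 F o$)
$60 \left(-29\right) O{\left(-4,V{\left(-2 \right)} \right)} = 60 \left(-29\right) \left(- 4 \left(1 + 3 \left(\left(-1\right) \left(-2\right) \left(1 - 2\right)\right)\right)\right) = - 1740 \left(- 4 \left(1 + 3 \left(\left(-1\right) \left(-2\right) \left(-1\right)\right)\right)\right) = - 1740 \left(- 4 \left(1 + 3 \left(-2\right)\right)\right) = - 1740 \left(- 4 \left(1 - 6\right)\right) = - 1740 \left(\left(-4\right) \left(-5\right)\right) = \left(-1740\right) 20 = -34800$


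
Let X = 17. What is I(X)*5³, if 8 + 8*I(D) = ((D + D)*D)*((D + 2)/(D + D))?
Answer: 39375/8 ≈ 4921.9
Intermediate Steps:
I(D) = -1 + D*(2 + D)/8 (I(D) = -1 + (((D + D)*D)*((D + 2)/(D + D)))/8 = -1 + (((2*D)*D)*((2 + D)/((2*D))))/8 = -1 + ((2*D²)*((2 + D)*(1/(2*D))))/8 = -1 + ((2*D²)*((2 + D)/(2*D)))/8 = -1 + (D*(2 + D))/8 = -1 + D*(2 + D)/8)
I(X)*5³ = (-1 + (¼)*17 + (⅛)*17²)*5³ = (-1 + 17/4 + (⅛)*289)*125 = (-1 + 17/4 + 289/8)*125 = (315/8)*125 = 39375/8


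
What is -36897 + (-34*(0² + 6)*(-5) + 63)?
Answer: -35814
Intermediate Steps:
-36897 + (-34*(0² + 6)*(-5) + 63) = -36897 + (-34*(0 + 6)*(-5) + 63) = -36897 + (-204*(-5) + 63) = -36897 + (-34*(-30) + 63) = -36897 + (1020 + 63) = -36897 + 1083 = -35814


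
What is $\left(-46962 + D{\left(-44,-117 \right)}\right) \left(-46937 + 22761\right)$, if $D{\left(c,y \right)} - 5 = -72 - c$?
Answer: $1135909360$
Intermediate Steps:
$D{\left(c,y \right)} = -67 - c$ ($D{\left(c,y \right)} = 5 - \left(72 + c\right) = -67 - c$)
$\left(-46962 + D{\left(-44,-117 \right)}\right) \left(-46937 + 22761\right) = \left(-46962 - 23\right) \left(-46937 + 22761\right) = \left(-46962 + \left(-67 + 44\right)\right) \left(-24176\right) = \left(-46962 - 23\right) \left(-24176\right) = \left(-46985\right) \left(-24176\right) = 1135909360$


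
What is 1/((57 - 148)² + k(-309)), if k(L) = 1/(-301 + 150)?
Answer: 151/1250430 ≈ 0.00012076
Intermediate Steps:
k(L) = -1/151 (k(L) = 1/(-151) = -1/151)
1/((57 - 148)² + k(-309)) = 1/((57 - 148)² - 1/151) = 1/((-91)² - 1/151) = 1/(8281 - 1/151) = 1/(1250430/151) = 151/1250430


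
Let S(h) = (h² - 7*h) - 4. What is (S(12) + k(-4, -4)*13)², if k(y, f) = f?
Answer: 16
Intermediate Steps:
S(h) = -4 + h² - 7*h
(S(12) + k(-4, -4)*13)² = ((-4 + 12² - 7*12) - 4*13)² = ((-4 + 144 - 84) - 52)² = (56 - 52)² = 4² = 16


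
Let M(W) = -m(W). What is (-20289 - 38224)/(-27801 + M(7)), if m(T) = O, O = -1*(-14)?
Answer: 58513/27815 ≈ 2.1036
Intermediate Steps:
O = 14
m(T) = 14
M(W) = -14 (M(W) = -1*14 = -14)
(-20289 - 38224)/(-27801 + M(7)) = (-20289 - 38224)/(-27801 - 14) = -58513/(-27815) = -58513*(-1/27815) = 58513/27815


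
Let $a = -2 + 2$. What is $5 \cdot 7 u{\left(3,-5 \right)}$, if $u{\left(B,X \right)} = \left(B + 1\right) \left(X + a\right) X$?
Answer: $3500$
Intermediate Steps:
$a = 0$
$u{\left(B,X \right)} = X^{2} \left(1 + B\right)$ ($u{\left(B,X \right)} = \left(B + 1\right) \left(X + 0\right) X = \left(1 + B\right) X X = X \left(1 + B\right) X = X^{2} \left(1 + B\right)$)
$5 \cdot 7 u{\left(3,-5 \right)} = 5 \cdot 7 \left(-5\right)^{2} \left(1 + 3\right) = 35 \cdot 25 \cdot 4 = 35 \cdot 100 = 3500$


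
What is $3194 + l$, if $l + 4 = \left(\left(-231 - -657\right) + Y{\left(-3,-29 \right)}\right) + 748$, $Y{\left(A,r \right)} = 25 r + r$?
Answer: $3610$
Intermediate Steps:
$Y{\left(A,r \right)} = 26 r$
$l = 416$ ($l = -4 + \left(\left(\left(-231 - -657\right) + 26 \left(-29\right)\right) + 748\right) = -4 + \left(\left(\left(-231 + 657\right) - 754\right) + 748\right) = -4 + \left(\left(426 - 754\right) + 748\right) = -4 + \left(-328 + 748\right) = -4 + 420 = 416$)
$3194 + l = 3194 + 416 = 3610$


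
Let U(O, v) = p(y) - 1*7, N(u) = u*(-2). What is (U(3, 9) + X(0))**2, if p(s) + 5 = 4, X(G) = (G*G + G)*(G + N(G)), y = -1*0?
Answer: 64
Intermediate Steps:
y = 0
N(u) = -2*u
X(G) = -G*(G + G**2) (X(G) = (G*G + G)*(G - 2*G) = (G**2 + G)*(-G) = (G + G**2)*(-G) = -G*(G + G**2))
p(s) = -1 (p(s) = -5 + 4 = -1)
U(O, v) = -8 (U(O, v) = -1 - 1*7 = -1 - 7 = -8)
(U(3, 9) + X(0))**2 = (-8 + 0**2*(-1 - 1*0))**2 = (-8 + 0*(-1 + 0))**2 = (-8 + 0*(-1))**2 = (-8 + 0)**2 = (-8)**2 = 64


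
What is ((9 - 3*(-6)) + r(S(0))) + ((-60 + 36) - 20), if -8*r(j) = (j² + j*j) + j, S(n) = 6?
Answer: -107/4 ≈ -26.750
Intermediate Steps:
r(j) = -j²/4 - j/8 (r(j) = -((j² + j*j) + j)/8 = -((j² + j²) + j)/8 = -(2*j² + j)/8 = -(j + 2*j²)/8 = -j²/4 - j/8)
((9 - 3*(-6)) + r(S(0))) + ((-60 + 36) - 20) = ((9 - 3*(-6)) - ⅛*6*(1 + 2*6)) + ((-60 + 36) - 20) = ((9 + 18) - ⅛*6*(1 + 12)) + (-24 - 20) = (27 - ⅛*6*13) - 44 = (27 - 39/4) - 44 = 69/4 - 44 = -107/4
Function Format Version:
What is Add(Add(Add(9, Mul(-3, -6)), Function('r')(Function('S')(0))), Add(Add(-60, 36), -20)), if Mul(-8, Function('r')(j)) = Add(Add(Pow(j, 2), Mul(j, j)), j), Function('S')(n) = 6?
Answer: Rational(-107, 4) ≈ -26.750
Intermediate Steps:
Function('r')(j) = Add(Mul(Rational(-1, 4), Pow(j, 2)), Mul(Rational(-1, 8), j)) (Function('r')(j) = Mul(Rational(-1, 8), Add(Add(Pow(j, 2), Mul(j, j)), j)) = Mul(Rational(-1, 8), Add(Add(Pow(j, 2), Pow(j, 2)), j)) = Mul(Rational(-1, 8), Add(Mul(2, Pow(j, 2)), j)) = Mul(Rational(-1, 8), Add(j, Mul(2, Pow(j, 2)))) = Add(Mul(Rational(-1, 4), Pow(j, 2)), Mul(Rational(-1, 8), j)))
Add(Add(Add(9, Mul(-3, -6)), Function('r')(Function('S')(0))), Add(Add(-60, 36), -20)) = Add(Add(Add(9, Mul(-3, -6)), Mul(Rational(-1, 8), 6, Add(1, Mul(2, 6)))), Add(Add(-60, 36), -20)) = Add(Add(Add(9, 18), Mul(Rational(-1, 8), 6, Add(1, 12))), Add(-24, -20)) = Add(Add(27, Mul(Rational(-1, 8), 6, 13)), -44) = Add(Add(27, Rational(-39, 4)), -44) = Add(Rational(69, 4), -44) = Rational(-107, 4)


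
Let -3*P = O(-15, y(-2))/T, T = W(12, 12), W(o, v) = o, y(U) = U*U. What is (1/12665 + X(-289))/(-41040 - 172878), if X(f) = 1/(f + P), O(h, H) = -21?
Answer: 148519/9376788557670 ≈ 1.5839e-8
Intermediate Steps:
y(U) = U²
T = 12
P = 7/12 (P = -(-7)/12 = -⅓*(-7/4) = 7/12 ≈ 0.58333)
X(f) = 1/(7/12 + f) (X(f) = 1/(f + 7/12) = 1/(7/12 + f))
(1/12665 + X(-289))/(-41040 - 172878) = (1/12665 + 12/(7 + 12*(-289)))/(-41040 - 172878) = (1/12665 + 12/(7 - 3468))/(-213918) = (1/12665 + 12/(-3461))*(-1/213918) = (1/12665 + 12*(-1/3461))*(-1/213918) = (1/12665 - 12/3461)*(-1/213918) = -148519/43833565*(-1/213918) = 148519/9376788557670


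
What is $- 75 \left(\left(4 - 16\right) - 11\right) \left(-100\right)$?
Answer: $-172500$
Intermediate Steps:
$- 75 \left(\left(4 - 16\right) - 11\right) \left(-100\right) = - 75 \left(-12 - 11\right) \left(-100\right) = \left(-75\right) \left(-23\right) \left(-100\right) = 1725 \left(-100\right) = -172500$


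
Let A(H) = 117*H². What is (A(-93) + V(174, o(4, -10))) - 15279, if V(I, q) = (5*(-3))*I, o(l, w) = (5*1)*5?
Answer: 994044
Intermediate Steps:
o(l, w) = 25 (o(l, w) = 5*5 = 25)
V(I, q) = -15*I
(A(-93) + V(174, o(4, -10))) - 15279 = (117*(-93)² - 15*174) - 15279 = (117*8649 - 2610) - 15279 = (1011933 - 2610) - 15279 = 1009323 - 15279 = 994044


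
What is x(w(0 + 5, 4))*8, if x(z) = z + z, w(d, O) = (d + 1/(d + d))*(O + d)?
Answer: 3672/5 ≈ 734.40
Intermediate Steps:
w(d, O) = (O + d)*(d + 1/(2*d)) (w(d, O) = (d + 1/(2*d))*(O + d) = (O + d)*(d + 1/(2*d)))
x(z) = 2*z
x(w(0 + 5, 4))*8 = (2*(1/2 + (0 + 5)**2 + 4*(0 + 5) + (1/2)*4/(0 + 5)))*8 = (2*(1/2 + 5**2 + 4*5 + (1/2)*4/5))*8 = (2*(1/2 + 25 + 20 + (1/2)*4*(1/5)))*8 = (2*(1/2 + 25 + 20 + 2/5))*8 = (2*(459/10))*8 = (459/5)*8 = 3672/5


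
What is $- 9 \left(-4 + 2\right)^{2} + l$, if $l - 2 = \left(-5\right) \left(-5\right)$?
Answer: $-9$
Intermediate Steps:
$l = 27$ ($l = 2 - -25 = 2 + 25 = 27$)
$- 9 \left(-4 + 2\right)^{2} + l = - 9 \left(-4 + 2\right)^{2} + 27 = - 9 \left(-2\right)^{2} + 27 = \left(-9\right) 4 + 27 = -36 + 27 = -9$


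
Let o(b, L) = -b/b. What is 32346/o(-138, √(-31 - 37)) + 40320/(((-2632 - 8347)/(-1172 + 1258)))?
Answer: -358594254/10979 ≈ -32662.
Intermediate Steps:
o(b, L) = -1 (o(b, L) = -1*1 = -1)
32346/o(-138, √(-31 - 37)) + 40320/(((-2632 - 8347)/(-1172 + 1258))) = 32346/(-1) + 40320/(((-2632 - 8347)/(-1172 + 1258))) = 32346*(-1) + 40320/((-10979/86)) = -32346 + 40320/((-10979*1/86)) = -32346 + 40320/(-10979/86) = -32346 + 40320*(-86/10979) = -32346 - 3467520/10979 = -358594254/10979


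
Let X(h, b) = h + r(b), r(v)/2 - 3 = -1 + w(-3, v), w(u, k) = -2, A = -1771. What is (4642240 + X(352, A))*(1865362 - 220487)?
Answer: 7636483516000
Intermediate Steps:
r(v) = 0 (r(v) = 6 + 2*(-1 - 2) = 6 + 2*(-3) = 6 - 6 = 0)
X(h, b) = h (X(h, b) = h + 0 = h)
(4642240 + X(352, A))*(1865362 - 220487) = (4642240 + 352)*(1865362 - 220487) = 4642592*1644875 = 7636483516000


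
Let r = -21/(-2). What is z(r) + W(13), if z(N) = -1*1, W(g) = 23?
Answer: 22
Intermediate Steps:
r = 21/2 (r = -21*(-1/2) = 21/2 ≈ 10.500)
z(N) = -1
z(r) + W(13) = -1 + 23 = 22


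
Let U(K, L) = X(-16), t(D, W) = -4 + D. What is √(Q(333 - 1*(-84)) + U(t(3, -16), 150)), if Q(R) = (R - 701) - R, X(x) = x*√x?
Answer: √(-701 - 64*I) ≈ 1.2074 - 26.504*I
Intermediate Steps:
X(x) = x^(3/2)
U(K, L) = -64*I (U(K, L) = (-16)^(3/2) = -64*I)
Q(R) = -701 (Q(R) = (-701 + R) - R = -701)
√(Q(333 - 1*(-84)) + U(t(3, -16), 150)) = √(-701 - 64*I)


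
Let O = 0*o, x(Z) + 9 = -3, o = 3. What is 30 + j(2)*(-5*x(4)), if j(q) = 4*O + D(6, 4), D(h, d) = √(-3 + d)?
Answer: 90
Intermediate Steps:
x(Z) = -12 (x(Z) = -9 - 3 = -12)
O = 0 (O = 0*3 = 0)
j(q) = 1 (j(q) = 4*0 + √(-3 + 4) = 0 + √1 = 0 + 1 = 1)
30 + j(2)*(-5*x(4)) = 30 + 1*(-5*(-12)) = 30 + 1*60 = 30 + 60 = 90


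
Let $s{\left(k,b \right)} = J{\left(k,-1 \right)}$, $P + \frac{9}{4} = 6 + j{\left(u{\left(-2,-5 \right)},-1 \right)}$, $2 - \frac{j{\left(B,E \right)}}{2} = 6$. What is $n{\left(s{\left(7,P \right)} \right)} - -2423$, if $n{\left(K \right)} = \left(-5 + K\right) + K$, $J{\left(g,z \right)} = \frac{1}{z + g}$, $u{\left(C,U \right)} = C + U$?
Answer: $\frac{7255}{3} \approx 2418.3$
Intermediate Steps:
$j{\left(B,E \right)} = -8$ ($j{\left(B,E \right)} = 4 - 12 = -8$)
$J{\left(g,z \right)} = \frac{1}{g + z}$
$P = - \frac{17}{4}$ ($P = - \frac{9}{4} + \left(6 - 8\right) = - \frac{9}{4} - 2 = - \frac{17}{4} \approx -4.25$)
$s{\left(k,b \right)} = \frac{1}{-1 + k}$ ($s{\left(k,b \right)} = \frac{1}{k - 1} = \frac{1}{-1 + k}$)
$n{\left(K \right)} = -5 + 2 K$
$n{\left(s{\left(7,P \right)} \right)} - -2423 = \left(-5 + \frac{2}{-1 + 7}\right) - -2423 = \left(-5 + \frac{2}{6}\right) + 2423 = \left(-5 + 2 \cdot \frac{1}{6}\right) + 2423 = \left(-5 + \frac{1}{3}\right) + 2423 = - \frac{14}{3} + 2423 = \frac{7255}{3}$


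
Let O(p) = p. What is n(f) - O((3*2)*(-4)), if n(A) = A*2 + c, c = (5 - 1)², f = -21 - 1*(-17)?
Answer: 32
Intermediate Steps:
f = -4 (f = -21 + 17 = -4)
c = 16 (c = 4² = 16)
n(A) = 16 + 2*A (n(A) = A*2 + 16 = 2*A + 16 = 16 + 2*A)
n(f) - O((3*2)*(-4)) = (16 + 2*(-4)) - 3*2*(-4) = (16 - 8) - 6*(-4) = 8 - 1*(-24) = 8 + 24 = 32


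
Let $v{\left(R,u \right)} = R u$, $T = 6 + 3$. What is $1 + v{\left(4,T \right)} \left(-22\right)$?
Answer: $-791$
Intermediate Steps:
$T = 9$
$1 + v{\left(4,T \right)} \left(-22\right) = 1 + 4 \cdot 9 \left(-22\right) = 1 + 36 \left(-22\right) = 1 - 792 = -791$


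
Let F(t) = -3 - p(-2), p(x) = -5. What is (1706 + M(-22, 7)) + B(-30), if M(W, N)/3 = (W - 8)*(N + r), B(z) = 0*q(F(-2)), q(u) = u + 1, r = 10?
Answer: 176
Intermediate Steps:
F(t) = 2 (F(t) = -3 - 1*(-5) = -3 + 5 = 2)
q(u) = 1 + u
B(z) = 0 (B(z) = 0*(1 + 2) = 0*3 = 0)
M(W, N) = 3*(-8 + W)*(10 + N) (M(W, N) = 3*((W - 8)*(N + 10)) = 3*((-8 + W)*(10 + N)) = 3*(-8 + W)*(10 + N))
(1706 + M(-22, 7)) + B(-30) = (1706 + (-240 - 24*7 + 30*(-22) + 3*7*(-22))) + 0 = (1706 + (-240 - 168 - 660 - 462)) + 0 = (1706 - 1530) + 0 = 176 + 0 = 176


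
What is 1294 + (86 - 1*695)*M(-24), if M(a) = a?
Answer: 15910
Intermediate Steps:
1294 + (86 - 1*695)*M(-24) = 1294 + (86 - 1*695)*(-24) = 1294 + (86 - 695)*(-24) = 1294 - 609*(-24) = 1294 + 14616 = 15910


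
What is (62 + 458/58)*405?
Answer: 820935/29 ≈ 28308.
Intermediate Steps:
(62 + 458/58)*405 = (62 + 458*(1/58))*405 = (62 + 229/29)*405 = (2027/29)*405 = 820935/29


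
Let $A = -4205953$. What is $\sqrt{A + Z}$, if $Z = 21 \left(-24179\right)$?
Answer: $4 i \sqrt{294607} \approx 2171.1 i$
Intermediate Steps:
$Z = -507759$
$\sqrt{A + Z} = \sqrt{-4205953 - 507759} = \sqrt{-4713712} = 4 i \sqrt{294607}$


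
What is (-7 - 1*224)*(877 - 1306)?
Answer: 99099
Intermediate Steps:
(-7 - 1*224)*(877 - 1306) = (-7 - 224)*(-429) = -231*(-429) = 99099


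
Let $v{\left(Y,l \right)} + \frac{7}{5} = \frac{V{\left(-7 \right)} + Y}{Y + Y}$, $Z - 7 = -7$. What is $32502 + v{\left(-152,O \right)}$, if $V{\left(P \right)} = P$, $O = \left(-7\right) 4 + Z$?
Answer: $\frac{49401707}{1520} \approx 32501.0$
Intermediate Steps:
$Z = 0$ ($Z = 7 - 7 = 0$)
$O = -28$ ($O = \left(-7\right) 4 + 0 = -28 + 0 = -28$)
$v{\left(Y,l \right)} = - \frac{7}{5} + \frac{-7 + Y}{2 Y}$ ($v{\left(Y,l \right)} = - \frac{7}{5} + \frac{-7 + Y}{Y + Y} = - \frac{7}{5} + \frac{-7 + Y}{2 Y}$)
$32502 + v{\left(-152,O \right)} = 32502 + \frac{-35 - -1368}{10 \left(-152\right)} = 32502 + \frac{1}{10} \left(- \frac{1}{152}\right) \left(-35 + 1368\right) = 32502 + \frac{1}{10} \left(- \frac{1}{152}\right) 1333 = 32502 - \frac{1333}{1520} = \frac{49401707}{1520}$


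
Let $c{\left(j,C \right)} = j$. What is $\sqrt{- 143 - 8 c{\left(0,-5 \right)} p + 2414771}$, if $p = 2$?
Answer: $\sqrt{2414771} \approx 1554.0$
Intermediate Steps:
$\sqrt{- 143 - 8 c{\left(0,-5 \right)} p + 2414771} = \sqrt{- 143 \left(-8\right) 0 \cdot 2 + 2414771} = \sqrt{- 143 \cdot 0 \cdot 2 + 2414771} = \sqrt{\left(-143\right) 0 + 2414771} = \sqrt{0 + 2414771} = \sqrt{2414771}$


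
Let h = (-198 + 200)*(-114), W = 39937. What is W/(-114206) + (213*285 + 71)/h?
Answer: -1737522373/6509742 ≈ -266.91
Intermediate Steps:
h = -228 (h = 2*(-114) = -228)
W/(-114206) + (213*285 + 71)/h = 39937/(-114206) + (213*285 + 71)/(-228) = 39937*(-1/114206) + (60705 + 71)*(-1/228) = -39937/114206 + 60776*(-1/228) = -39937/114206 - 15194/57 = -1737522373/6509742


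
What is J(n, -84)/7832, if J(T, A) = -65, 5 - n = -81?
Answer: -65/7832 ≈ -0.0082993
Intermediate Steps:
n = 86 (n = 5 - 1*(-81) = 5 + 81 = 86)
J(n, -84)/7832 = -65/7832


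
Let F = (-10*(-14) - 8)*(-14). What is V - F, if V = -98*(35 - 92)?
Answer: 7434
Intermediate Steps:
V = 5586 (V = -98*(-57) = 5586)
F = -1848 (F = (140 - 8)*(-14) = 132*(-14) = -1848)
V - F = 5586 - 1*(-1848) = 5586 + 1848 = 7434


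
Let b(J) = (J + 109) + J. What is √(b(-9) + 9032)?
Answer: √9123 ≈ 95.514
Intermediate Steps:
b(J) = 109 + 2*J (b(J) = (109 + J) + J = 109 + 2*J)
√(b(-9) + 9032) = √((109 + 2*(-9)) + 9032) = √((109 - 18) + 9032) = √(91 + 9032) = √9123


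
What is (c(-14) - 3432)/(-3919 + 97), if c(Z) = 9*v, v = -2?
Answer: 575/637 ≈ 0.90267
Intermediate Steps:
c(Z) = -18 (c(Z) = 9*(-2) = -18)
(c(-14) - 3432)/(-3919 + 97) = (-18 - 3432)/(-3919 + 97) = -3450/(-3822) = -3450*(-1/3822) = 575/637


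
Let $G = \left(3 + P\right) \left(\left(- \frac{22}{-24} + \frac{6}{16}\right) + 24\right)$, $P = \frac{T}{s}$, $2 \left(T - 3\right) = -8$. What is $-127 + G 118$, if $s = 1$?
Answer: $\frac{35051}{6} \approx 5841.8$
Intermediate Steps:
$T = -1$ ($T = 3 + \frac{1}{2} \left(-8\right) = 3 - 4 = -1$)
$P = -1$ ($P = - 1^{-1} = \left(-1\right) 1 = -1$)
$G = \frac{607}{12}$ ($G = \left(3 - 1\right) \left(\left(- \frac{22}{-24} + \frac{6}{16}\right) + 24\right) = 2 \left(\left(\left(-22\right) \left(- \frac{1}{24}\right) + 6 \cdot \frac{1}{16}\right) + 24\right) = 2 \left(\left(\frac{11}{12} + \frac{3}{8}\right) + 24\right) = 2 \left(\frac{31}{24} + 24\right) = 2 \cdot \frac{607}{24} = \frac{607}{12} \approx 50.583$)
$-127 + G 118 = -127 + \frac{607}{12} \cdot 118 = -127 + \frac{35813}{6} = \frac{35051}{6}$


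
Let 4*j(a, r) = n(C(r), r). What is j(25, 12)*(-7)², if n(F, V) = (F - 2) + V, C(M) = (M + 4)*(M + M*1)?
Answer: 9653/2 ≈ 4826.5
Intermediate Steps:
C(M) = 2*M*(4 + M) (C(M) = (4 + M)*(M + M) = (4 + M)*(2*M) = 2*M*(4 + M))
n(F, V) = -2 + F + V (n(F, V) = (-2 + F) + V = -2 + F + V)
j(a, r) = -½ + r/4 + r*(4 + r)/2 (j(a, r) = (-2 + 2*r*(4 + r) + r)/4 = (-2 + r + 2*r*(4 + r))/4 = -½ + r/4 + r*(4 + r)/2)
j(25, 12)*(-7)² = (-½ + (¼)*12 + (½)*12*(4 + 12))*(-7)² = (-½ + 3 + (½)*12*16)*49 = (-½ + 3 + 96)*49 = (197/2)*49 = 9653/2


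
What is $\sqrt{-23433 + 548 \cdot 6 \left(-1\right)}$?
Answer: $3 i \sqrt{2969} \approx 163.47 i$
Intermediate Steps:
$\sqrt{-23433 + 548 \cdot 6 \left(-1\right)} = \sqrt{-23433 + 548 \left(-6\right)} = \sqrt{-23433 - 3288} = \sqrt{-26721} = 3 i \sqrt{2969}$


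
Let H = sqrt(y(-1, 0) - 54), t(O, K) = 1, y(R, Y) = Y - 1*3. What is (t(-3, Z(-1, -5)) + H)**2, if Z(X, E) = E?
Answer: (1 + I*sqrt(57))**2 ≈ -56.0 + 15.1*I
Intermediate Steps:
y(R, Y) = -3 + Y (y(R, Y) = Y - 3 = -3 + Y)
H = I*sqrt(57) (H = sqrt((-3 + 0) - 54) = sqrt(-3 - 54) = sqrt(-57) = I*sqrt(57) ≈ 7.5498*I)
(t(-3, Z(-1, -5)) + H)**2 = (1 + I*sqrt(57))**2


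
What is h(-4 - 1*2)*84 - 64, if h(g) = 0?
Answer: -64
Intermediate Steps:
h(-4 - 1*2)*84 - 64 = 0*84 - 64 = 0 - 64 = -64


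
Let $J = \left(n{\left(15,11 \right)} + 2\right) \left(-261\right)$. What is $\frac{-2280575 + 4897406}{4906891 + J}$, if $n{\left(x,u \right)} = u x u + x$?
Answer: $\frac{373833}{632677} \approx 0.59087$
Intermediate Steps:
$n{\left(x,u \right)} = x + x u^{2}$ ($n{\left(x,u \right)} = x u^{2} + x = x + x u^{2}$)
$J = -478152$ ($J = \left(15 \left(1 + 11^{2}\right) + 2\right) \left(-261\right) = \left(15 \left(1 + 121\right) + 2\right) \left(-261\right) = \left(15 \cdot 122 + 2\right) \left(-261\right) = \left(1830 + 2\right) \left(-261\right) = 1832 \left(-261\right) = -478152$)
$\frac{-2280575 + 4897406}{4906891 + J} = \frac{-2280575 + 4897406}{4906891 - 478152} = \frac{2616831}{4428739} = 2616831 \cdot \frac{1}{4428739} = \frac{373833}{632677}$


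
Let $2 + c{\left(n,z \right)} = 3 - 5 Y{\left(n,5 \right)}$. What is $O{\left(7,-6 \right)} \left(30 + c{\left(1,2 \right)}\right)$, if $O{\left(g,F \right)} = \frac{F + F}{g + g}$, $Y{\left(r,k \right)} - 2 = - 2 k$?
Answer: $- \frac{426}{7} \approx -60.857$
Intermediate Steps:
$Y{\left(r,k \right)} = 2 - 2 k$
$c{\left(n,z \right)} = 41$ ($c{\left(n,z \right)} = -2 - \left(-3 + 5 \left(2 - 10\right)\right) = -2 + \left(3 - -40\right) = -2 + \left(3 + 40\right) = -2 + 43 = 41$)
$O{\left(g,F \right)} = \frac{F}{g}$ ($O{\left(g,F \right)} = \frac{2 F}{2 g} = 2 F \frac{1}{2 g} = \frac{F}{g}$)
$O{\left(7,-6 \right)} \left(30 + c{\left(1,2 \right)}\right) = - \frac{6}{7} \left(30 + 41\right) = \left(-6\right) \frac{1}{7} \cdot 71 = \left(- \frac{6}{7}\right) 71 = - \frac{426}{7}$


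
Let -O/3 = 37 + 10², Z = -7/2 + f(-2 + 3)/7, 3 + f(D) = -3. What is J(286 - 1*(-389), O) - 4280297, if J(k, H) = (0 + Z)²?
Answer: -838934491/196 ≈ -4.2803e+6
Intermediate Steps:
f(D) = -6 (f(D) = -3 - 3 = -6)
Z = -61/14 (Z = -7/2 - 6/7 = -61/14 ≈ -4.3571)
O = -411 (O = -3*(37 + 10²) = -3*(37 + 100) = -3*137 = -411)
J(k, H) = 3721/196 (J(k, H) = (0 - 61/14)² = (-61/14)² = 3721/196)
J(286 - 1*(-389), O) - 4280297 = 3721/196 - 4280297 = -838934491/196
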